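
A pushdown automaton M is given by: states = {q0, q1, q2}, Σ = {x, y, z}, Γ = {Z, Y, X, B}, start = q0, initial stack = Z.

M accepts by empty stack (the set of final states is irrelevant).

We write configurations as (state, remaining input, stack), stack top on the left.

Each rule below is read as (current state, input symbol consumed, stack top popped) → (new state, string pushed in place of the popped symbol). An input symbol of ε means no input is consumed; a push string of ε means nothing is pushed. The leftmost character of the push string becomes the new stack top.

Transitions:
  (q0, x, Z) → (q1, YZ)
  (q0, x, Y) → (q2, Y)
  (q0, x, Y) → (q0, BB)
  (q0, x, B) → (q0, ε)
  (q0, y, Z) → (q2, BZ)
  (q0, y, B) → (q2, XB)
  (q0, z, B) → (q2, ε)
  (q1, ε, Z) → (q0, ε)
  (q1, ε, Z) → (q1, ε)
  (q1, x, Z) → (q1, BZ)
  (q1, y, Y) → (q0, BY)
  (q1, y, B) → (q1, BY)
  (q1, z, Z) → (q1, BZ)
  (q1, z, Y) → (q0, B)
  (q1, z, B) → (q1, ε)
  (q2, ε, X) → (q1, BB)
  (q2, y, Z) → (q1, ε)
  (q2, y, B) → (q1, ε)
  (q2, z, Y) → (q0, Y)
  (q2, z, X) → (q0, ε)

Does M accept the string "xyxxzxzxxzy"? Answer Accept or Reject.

Accept

One accepting computation: (q0, xyxxzxzxxzy, Z) ⊢ (q1, yxxzxzxxzy, YZ) ⊢ (q0, xxzxzxxzy, BYZ) ⊢ (q0, xzxzxxzy, YZ) ⊢ (q2, zxzxxzy, YZ) ⊢ (q0, xzxxzy, YZ) ⊢ (q2, zxxzy, YZ) ⊢ (q0, xxzy, YZ) ⊢ (q0, xzy, BBZ) ⊢ (q0, zy, BZ) ⊢ (q2, y, Z) ⊢ (q1, ε, ε)
All input consumed and the stack is empty.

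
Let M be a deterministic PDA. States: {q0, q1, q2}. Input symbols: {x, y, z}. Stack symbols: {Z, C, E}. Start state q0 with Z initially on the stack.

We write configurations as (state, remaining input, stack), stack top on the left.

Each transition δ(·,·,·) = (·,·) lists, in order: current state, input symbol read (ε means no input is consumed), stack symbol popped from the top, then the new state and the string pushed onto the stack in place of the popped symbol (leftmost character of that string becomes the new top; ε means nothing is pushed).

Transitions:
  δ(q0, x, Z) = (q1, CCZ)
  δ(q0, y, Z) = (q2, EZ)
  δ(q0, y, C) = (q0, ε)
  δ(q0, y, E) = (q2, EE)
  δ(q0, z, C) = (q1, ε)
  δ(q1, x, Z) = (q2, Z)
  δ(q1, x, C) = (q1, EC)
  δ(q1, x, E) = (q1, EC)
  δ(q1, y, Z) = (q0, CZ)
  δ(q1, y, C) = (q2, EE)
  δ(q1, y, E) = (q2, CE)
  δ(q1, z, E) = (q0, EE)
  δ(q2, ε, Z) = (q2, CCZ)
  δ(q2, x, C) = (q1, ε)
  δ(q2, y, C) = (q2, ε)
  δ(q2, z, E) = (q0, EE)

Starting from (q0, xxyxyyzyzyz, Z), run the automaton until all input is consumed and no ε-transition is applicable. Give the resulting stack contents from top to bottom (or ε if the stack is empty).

EEEEEECCZ

(q0, xxyxyyzyzyz, Z) ⊢ (q1, xyxyyzyzyz, CCZ) ⊢ (q1, yxyyzyzyz, ECCZ) ⊢ (q2, xyyzyzyz, CECCZ) ⊢ (q1, yyzyzyz, ECCZ) ⊢ (q2, yzyzyz, CECCZ) ⊢ (q2, zyzyz, ECCZ) ⊢ (q0, yzyz, EECCZ) ⊢ (q2, zyz, EEECCZ) ⊢ (q0, yz, EEEECCZ) ⊢ (q2, z, EEEEECCZ) ⊢ (q0, ε, EEEEEECCZ)
All input consumed in state q0 with stack EEEEEECCZ.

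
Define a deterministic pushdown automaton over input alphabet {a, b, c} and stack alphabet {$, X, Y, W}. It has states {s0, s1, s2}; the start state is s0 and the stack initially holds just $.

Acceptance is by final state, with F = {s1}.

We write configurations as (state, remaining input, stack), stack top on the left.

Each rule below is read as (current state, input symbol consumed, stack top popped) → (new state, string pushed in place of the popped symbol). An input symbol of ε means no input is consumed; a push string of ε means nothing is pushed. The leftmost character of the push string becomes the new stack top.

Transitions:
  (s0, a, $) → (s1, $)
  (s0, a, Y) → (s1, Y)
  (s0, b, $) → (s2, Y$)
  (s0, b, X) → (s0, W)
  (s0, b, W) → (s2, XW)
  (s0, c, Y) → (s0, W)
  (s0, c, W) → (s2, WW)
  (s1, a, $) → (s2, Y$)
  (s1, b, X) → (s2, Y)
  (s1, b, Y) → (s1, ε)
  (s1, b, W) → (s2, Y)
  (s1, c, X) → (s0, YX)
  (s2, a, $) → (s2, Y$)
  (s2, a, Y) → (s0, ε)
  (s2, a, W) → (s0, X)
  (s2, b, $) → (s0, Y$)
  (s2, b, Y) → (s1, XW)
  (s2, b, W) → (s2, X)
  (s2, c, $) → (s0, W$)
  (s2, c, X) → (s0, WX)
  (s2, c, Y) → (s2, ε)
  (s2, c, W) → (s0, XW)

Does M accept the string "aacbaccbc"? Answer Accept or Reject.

Reject

(s0, aacbaccbc, $)
  read a, top $: go to s1, push $ → (s1, acbaccbc, $)
  read a, top $: go to s2, push Y$ → (s2, cbaccbc, Y$)
  read c, top Y: go to s2, push ε → (s2, baccbc, $)
  read b, top $: go to s0, push Y$ → (s0, accbc, Y$)
  read a, top Y: go to s1, push Y → (s1, ccbc, Y$)
No transition applies at (s1, ccbc, Y$); input not fully consumed.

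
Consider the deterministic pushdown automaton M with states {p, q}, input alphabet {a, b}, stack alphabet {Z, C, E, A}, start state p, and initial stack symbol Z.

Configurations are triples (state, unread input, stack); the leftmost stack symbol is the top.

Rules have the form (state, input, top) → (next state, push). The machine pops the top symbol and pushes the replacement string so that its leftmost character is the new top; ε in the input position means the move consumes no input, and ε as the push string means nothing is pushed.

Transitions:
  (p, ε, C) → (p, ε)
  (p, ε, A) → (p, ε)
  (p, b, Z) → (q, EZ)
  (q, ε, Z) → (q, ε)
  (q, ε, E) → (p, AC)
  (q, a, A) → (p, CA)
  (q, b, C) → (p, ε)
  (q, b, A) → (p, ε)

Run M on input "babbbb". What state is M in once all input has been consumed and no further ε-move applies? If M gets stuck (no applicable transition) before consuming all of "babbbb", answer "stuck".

stuck

(p, babbbb, Z)
  read b, top Z: go to q, push EZ → (q, abbbb, EZ)
  ε-move, top E: go to p, push AC → (p, abbbb, ACZ)
  ε-move, top A: go to p, push ε → (p, abbbb, CZ)
  ε-move, top C: go to p, push ε → (p, abbbb, Z)
No transition for (p, a, top Z); M blocks with input abbbb remaining.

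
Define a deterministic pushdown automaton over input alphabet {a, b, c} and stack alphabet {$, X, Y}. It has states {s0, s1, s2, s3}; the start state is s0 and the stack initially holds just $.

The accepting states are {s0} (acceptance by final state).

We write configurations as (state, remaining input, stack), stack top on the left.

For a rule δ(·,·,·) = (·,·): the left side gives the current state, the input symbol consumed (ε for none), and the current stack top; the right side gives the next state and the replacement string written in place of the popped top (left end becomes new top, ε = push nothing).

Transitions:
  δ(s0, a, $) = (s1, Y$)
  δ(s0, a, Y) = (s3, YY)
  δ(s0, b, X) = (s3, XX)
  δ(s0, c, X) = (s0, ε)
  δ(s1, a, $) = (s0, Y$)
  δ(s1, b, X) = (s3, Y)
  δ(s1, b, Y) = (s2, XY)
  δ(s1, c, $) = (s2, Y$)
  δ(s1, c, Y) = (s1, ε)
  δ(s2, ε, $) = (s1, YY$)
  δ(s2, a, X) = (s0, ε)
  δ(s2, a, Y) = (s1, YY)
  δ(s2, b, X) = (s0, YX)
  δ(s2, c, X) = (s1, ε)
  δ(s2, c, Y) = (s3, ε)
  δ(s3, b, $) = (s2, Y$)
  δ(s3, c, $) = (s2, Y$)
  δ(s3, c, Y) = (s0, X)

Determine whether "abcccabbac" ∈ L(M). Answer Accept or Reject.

Accept

(s0, abcccabbac, $) ⊢ (s1, bcccabbac, Y$) ⊢ (s2, cccabbac, XY$) ⊢ (s1, ccabbac, Y$) ⊢ (s1, cabbac, $) ⊢ (s2, abbac, Y$) ⊢ (s1, bbac, YY$) ⊢ (s2, bac, XYY$) ⊢ (s0, ac, YXYY$) ⊢ (s3, c, YYXYY$) ⊢ (s0, ε, XYXYY$)
All input consumed; state s0 ∈ F.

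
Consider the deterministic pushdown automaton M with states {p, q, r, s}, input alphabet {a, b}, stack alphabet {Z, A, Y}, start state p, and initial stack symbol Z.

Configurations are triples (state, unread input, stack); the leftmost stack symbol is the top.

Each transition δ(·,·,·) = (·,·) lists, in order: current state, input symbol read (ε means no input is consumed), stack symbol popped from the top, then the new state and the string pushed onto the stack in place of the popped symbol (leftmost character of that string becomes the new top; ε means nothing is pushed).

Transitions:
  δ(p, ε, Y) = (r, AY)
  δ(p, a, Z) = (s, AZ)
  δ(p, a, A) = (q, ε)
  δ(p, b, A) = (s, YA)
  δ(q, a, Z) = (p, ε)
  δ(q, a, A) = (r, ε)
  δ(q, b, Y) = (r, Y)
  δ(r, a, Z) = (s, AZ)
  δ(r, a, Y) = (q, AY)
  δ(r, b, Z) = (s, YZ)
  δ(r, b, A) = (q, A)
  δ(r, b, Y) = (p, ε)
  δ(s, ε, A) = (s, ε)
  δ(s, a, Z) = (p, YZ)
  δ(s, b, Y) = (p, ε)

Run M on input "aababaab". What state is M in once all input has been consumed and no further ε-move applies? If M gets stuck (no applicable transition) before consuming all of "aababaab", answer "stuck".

q

(p, aababaab, Z)
  read a, top Z: go to s, push AZ → (s, ababaab, AZ)
  ε-move, top A: go to s, push ε → (s, ababaab, Z)
  read a, top Z: go to p, push YZ → (p, babaab, YZ)
  ε-move, top Y: go to r, push AY → (r, babaab, AYZ)
  read b, top A: go to q, push A → (q, abaab, AYZ)
  read a, top A: go to r, push ε → (r, baab, YZ)
  read b, top Y: go to p, push ε → (p, aab, Z)
  read a, top Z: go to s, push AZ → (s, ab, AZ)
  ε-move, top A: go to s, push ε → (s, ab, Z)
  read a, top Z: go to p, push YZ → (p, b, YZ)
  ε-move, top Y: go to r, push AY → (r, b, AYZ)
  read b, top A: go to q, push A → (q, ε, AYZ)
All input consumed; M is in state q.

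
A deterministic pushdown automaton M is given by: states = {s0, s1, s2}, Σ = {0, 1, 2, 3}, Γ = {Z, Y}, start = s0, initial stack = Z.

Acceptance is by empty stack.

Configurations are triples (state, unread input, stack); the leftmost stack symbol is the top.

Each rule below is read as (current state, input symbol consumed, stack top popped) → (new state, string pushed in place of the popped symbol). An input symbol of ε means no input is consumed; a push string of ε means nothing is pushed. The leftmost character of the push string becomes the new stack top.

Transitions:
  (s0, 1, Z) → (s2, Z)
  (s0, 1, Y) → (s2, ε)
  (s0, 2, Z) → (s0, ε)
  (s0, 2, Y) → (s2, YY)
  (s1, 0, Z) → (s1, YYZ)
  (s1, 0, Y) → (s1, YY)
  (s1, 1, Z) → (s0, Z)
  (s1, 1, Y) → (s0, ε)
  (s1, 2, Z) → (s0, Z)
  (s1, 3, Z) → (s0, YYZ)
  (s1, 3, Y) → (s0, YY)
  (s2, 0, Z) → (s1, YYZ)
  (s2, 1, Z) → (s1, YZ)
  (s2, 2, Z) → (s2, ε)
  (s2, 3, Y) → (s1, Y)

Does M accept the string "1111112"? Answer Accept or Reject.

(s0, 1111112, Z)
  read 1, top Z: go to s2, push Z → (s2, 111112, Z)
  read 1, top Z: go to s1, push YZ → (s1, 11112, YZ)
  read 1, top Y: go to s0, push ε → (s0, 1112, Z)
  read 1, top Z: go to s2, push Z → (s2, 112, Z)
  read 1, top Z: go to s1, push YZ → (s1, 12, YZ)
  read 1, top Y: go to s0, push ε → (s0, 2, Z)
  read 2, top Z: go to s0, push ε → (s0, ε, ε)
All input consumed and the stack is empty.

Accept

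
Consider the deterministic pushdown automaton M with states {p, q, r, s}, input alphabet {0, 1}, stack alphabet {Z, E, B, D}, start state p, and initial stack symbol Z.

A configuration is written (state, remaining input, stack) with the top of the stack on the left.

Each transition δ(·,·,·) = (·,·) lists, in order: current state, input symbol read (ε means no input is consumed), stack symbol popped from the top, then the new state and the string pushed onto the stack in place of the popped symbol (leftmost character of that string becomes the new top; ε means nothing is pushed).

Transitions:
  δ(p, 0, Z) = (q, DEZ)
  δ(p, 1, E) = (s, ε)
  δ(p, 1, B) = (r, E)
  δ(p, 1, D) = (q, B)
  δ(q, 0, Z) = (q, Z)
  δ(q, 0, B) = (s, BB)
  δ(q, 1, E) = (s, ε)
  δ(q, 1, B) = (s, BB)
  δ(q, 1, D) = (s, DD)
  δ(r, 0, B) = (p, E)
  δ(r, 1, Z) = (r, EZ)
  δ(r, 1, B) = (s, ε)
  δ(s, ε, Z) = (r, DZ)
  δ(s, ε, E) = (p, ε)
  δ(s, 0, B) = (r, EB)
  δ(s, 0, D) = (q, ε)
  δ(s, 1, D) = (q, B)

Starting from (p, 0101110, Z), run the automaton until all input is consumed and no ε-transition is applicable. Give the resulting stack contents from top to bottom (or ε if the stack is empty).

(p, 0101110, Z) ⊢ (q, 101110, DEZ) ⊢ (s, 01110, DDEZ) ⊢ (q, 1110, DEZ) ⊢ (s, 110, DDEZ) ⊢ (q, 10, BDEZ) ⊢ (s, 0, BBDEZ) ⊢ (r, ε, EBBDEZ)
All input consumed in state r with stack EBBDEZ.

EBBDEZ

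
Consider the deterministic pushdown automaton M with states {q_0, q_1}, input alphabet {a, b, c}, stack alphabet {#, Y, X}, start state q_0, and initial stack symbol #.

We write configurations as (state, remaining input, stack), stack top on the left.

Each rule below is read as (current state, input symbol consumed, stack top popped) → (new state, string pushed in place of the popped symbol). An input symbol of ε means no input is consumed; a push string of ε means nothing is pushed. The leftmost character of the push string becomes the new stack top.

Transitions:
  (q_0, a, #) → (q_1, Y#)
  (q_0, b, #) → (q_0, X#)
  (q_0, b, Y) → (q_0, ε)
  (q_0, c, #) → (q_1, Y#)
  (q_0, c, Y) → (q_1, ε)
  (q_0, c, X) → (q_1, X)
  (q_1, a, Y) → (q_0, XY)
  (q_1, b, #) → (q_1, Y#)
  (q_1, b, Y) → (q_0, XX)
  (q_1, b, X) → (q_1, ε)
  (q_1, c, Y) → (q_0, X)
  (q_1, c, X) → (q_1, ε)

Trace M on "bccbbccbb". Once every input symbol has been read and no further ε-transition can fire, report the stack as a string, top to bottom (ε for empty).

Y#

(q_0, bccbbccbb, #)
  read b, top #: go to q_0, push X# → (q_0, ccbbccbb, X#)
  read c, top X: go to q_1, push X → (q_1, cbbccbb, X#)
  read c, top X: go to q_1, push ε → (q_1, bbccbb, #)
  read b, top #: go to q_1, push Y# → (q_1, bccbb, Y#)
  read b, top Y: go to q_0, push XX → (q_0, ccbb, XX#)
  read c, top X: go to q_1, push X → (q_1, cbb, XX#)
  read c, top X: go to q_1, push ε → (q_1, bb, X#)
  read b, top X: go to q_1, push ε → (q_1, b, #)
  read b, top #: go to q_1, push Y# → (q_1, ε, Y#)
All input consumed in state q_1 with stack Y#.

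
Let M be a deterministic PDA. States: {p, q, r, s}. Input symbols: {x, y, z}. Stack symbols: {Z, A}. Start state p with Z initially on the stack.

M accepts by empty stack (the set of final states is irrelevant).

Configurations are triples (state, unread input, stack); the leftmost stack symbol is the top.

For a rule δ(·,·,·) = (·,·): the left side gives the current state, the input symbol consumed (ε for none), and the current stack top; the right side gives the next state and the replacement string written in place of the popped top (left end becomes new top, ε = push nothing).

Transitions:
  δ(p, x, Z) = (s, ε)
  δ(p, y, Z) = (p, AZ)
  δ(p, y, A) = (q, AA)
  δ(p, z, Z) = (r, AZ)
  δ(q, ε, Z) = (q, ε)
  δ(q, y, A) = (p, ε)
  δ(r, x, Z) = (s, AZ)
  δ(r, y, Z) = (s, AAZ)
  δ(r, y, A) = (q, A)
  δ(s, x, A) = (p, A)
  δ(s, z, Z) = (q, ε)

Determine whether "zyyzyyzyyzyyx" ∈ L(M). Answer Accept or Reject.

Accept

(p, zyyzyyzyyzyyx, Z) ⊢ (r, yyzyyzyyzyyx, AZ) ⊢ (q, yzyyzyyzyyx, AZ) ⊢ (p, zyyzyyzyyx, Z) ⊢ (r, yyzyyzyyx, AZ) ⊢ (q, yzyyzyyx, AZ) ⊢ (p, zyyzyyx, Z) ⊢ (r, yyzyyx, AZ) ⊢ (q, yzyyx, AZ) ⊢ (p, zyyx, Z) ⊢ (r, yyx, AZ) ⊢ (q, yx, AZ) ⊢ (p, x, Z) ⊢ (s, ε, ε)
All input consumed and the stack is empty.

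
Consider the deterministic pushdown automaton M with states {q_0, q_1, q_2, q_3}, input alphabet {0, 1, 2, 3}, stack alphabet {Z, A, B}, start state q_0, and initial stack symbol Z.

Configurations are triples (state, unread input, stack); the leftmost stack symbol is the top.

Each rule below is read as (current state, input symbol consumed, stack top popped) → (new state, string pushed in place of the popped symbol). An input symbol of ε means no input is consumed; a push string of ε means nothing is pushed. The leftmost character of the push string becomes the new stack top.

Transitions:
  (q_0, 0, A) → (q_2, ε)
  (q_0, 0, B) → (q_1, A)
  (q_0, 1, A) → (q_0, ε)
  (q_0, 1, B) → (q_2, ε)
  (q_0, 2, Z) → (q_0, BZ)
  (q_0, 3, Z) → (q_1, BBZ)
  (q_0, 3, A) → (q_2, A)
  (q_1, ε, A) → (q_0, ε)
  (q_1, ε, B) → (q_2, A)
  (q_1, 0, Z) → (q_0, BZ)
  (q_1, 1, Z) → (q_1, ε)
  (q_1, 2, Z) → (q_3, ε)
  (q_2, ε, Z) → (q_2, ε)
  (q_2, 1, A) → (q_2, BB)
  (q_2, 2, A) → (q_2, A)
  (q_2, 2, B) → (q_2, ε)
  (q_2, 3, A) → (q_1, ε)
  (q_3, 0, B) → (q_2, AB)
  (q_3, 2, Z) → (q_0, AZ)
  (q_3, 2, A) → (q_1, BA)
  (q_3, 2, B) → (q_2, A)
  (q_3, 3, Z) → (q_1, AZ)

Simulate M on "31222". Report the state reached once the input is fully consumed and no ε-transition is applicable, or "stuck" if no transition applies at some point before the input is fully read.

q_2

(q_0, 31222, Z) ⊢ (q_1, 1222, BBZ) ⊢ (q_2, 1222, ABZ) ⊢ (q_2, 222, BBBZ) ⊢ (q_2, 22, BBZ) ⊢ (q_2, 2, BZ) ⊢ (q_2, ε, Z) ⊢ (q_2, ε, ε)
All input consumed; M is in state q_2.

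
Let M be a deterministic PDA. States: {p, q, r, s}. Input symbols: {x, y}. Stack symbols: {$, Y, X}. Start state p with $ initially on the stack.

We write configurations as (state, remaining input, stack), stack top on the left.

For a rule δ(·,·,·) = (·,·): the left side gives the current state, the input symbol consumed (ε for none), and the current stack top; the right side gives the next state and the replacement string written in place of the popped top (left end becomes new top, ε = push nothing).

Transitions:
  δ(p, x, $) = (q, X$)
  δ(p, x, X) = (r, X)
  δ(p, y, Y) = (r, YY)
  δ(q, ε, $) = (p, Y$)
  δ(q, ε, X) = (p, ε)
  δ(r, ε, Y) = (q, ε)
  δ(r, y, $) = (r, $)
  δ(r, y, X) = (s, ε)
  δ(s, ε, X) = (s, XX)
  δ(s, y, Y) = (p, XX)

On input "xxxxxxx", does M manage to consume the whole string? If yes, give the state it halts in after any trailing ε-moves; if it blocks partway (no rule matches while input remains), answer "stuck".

(p, xxxxxxx, $) ⊢ (q, xxxxxx, X$) ⊢ (p, xxxxxx, $) ⊢ (q, xxxxx, X$) ⊢ (p, xxxxx, $) ⊢ (q, xxxx, X$) ⊢ (p, xxxx, $) ⊢ (q, xxx, X$) ⊢ (p, xxx, $) ⊢ (q, xx, X$) ⊢ (p, xx, $) ⊢ (q, x, X$) ⊢ (p, x, $) ⊢ (q, ε, X$) ⊢ (p, ε, $)
All input consumed; M is in state p.

p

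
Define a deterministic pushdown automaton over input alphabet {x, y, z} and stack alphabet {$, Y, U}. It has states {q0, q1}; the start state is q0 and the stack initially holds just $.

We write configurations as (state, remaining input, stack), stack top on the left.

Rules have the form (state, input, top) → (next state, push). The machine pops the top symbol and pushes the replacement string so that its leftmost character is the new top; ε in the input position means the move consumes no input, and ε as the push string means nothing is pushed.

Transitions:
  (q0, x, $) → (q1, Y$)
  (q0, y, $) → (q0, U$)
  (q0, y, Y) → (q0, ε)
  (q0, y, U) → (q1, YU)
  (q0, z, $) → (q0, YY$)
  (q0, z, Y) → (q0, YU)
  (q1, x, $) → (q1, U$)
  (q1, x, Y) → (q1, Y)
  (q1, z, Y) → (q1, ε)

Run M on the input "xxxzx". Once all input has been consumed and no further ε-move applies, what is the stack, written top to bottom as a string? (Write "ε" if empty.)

U$

(q0, xxxzx, $)
  read x, top $: go to q1, push Y$ → (q1, xxzx, Y$)
  read x, top Y: go to q1, push Y → (q1, xzx, Y$)
  read x, top Y: go to q1, push Y → (q1, zx, Y$)
  read z, top Y: go to q1, push ε → (q1, x, $)
  read x, top $: go to q1, push U$ → (q1, ε, U$)
All input consumed in state q1 with stack U$.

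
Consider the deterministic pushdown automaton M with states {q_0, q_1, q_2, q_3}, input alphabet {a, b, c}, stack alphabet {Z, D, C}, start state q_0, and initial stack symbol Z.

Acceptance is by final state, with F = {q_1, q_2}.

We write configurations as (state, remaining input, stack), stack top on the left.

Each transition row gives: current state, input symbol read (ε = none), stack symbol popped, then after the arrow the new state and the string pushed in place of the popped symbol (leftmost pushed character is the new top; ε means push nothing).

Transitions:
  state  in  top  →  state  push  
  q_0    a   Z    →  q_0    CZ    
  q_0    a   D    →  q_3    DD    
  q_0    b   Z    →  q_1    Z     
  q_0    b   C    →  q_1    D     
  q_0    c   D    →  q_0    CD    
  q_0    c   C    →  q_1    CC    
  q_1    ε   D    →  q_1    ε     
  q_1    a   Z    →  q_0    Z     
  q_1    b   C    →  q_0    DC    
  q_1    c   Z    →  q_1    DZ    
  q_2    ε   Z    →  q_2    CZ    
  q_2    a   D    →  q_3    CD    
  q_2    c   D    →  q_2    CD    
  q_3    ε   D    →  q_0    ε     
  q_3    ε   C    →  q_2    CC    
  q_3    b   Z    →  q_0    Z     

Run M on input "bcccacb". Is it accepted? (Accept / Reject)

Reject

(q_0, bcccacb, Z) ⊢ (q_1, cccacb, Z) ⊢ (q_1, ccacb, DZ) ⊢ (q_1, ccacb, Z) ⊢ (q_1, cacb, DZ) ⊢ (q_1, cacb, Z) ⊢ (q_1, acb, DZ) ⊢ (q_1, acb, Z) ⊢ (q_0, cb, Z)
No transition applies at (q_0, cb, Z); input not fully consumed.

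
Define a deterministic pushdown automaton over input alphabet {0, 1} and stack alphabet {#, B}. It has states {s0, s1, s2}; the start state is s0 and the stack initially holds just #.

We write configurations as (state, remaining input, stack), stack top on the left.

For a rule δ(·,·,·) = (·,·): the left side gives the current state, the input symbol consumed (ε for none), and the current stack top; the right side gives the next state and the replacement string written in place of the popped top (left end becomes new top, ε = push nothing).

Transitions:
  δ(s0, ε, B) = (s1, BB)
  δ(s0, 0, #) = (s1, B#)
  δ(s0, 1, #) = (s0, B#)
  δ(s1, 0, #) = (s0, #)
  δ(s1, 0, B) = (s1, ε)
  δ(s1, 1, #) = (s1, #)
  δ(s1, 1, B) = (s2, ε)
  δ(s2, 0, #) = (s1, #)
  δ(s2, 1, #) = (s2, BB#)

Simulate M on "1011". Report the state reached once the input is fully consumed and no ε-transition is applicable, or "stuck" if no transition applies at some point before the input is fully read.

(s0, 1011, #)
  read 1, top #: go to s0, push B# → (s0, 011, B#)
  ε-move, top B: go to s1, push BB → (s1, 011, BB#)
  read 0, top B: go to s1, push ε → (s1, 11, B#)
  read 1, top B: go to s2, push ε → (s2, 1, #)
  read 1, top #: go to s2, push BB# → (s2, ε, BB#)
All input consumed; M is in state s2.

s2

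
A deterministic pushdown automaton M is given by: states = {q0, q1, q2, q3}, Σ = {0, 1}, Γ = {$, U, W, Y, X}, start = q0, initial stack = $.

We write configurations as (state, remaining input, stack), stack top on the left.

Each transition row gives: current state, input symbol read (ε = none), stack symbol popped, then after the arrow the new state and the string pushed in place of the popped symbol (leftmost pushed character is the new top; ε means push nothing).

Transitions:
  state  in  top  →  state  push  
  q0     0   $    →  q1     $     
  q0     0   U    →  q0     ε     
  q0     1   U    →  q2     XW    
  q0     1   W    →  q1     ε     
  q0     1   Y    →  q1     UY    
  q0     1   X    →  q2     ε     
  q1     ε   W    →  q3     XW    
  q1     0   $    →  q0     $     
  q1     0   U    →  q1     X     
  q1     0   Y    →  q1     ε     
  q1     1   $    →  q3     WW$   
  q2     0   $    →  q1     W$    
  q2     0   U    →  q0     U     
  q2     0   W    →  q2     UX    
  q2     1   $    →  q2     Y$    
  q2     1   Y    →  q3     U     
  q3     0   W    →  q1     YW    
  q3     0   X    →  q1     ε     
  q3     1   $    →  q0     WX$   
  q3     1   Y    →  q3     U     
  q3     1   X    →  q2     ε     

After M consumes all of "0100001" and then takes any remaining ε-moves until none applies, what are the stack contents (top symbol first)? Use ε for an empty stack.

WW$

(q0, 0100001, $)
  read 0, top $: go to q1, push $ → (q1, 100001, $)
  read 1, top $: go to q3, push WW$ → (q3, 00001, WW$)
  read 0, top W: go to q1, push YW → (q1, 0001, YWW$)
  read 0, top Y: go to q1, push ε → (q1, 001, WW$)
  ε-move, top W: go to q3, push XW → (q3, 001, XWW$)
  read 0, top X: go to q1, push ε → (q1, 01, WW$)
  ε-move, top W: go to q3, push XW → (q3, 01, XWW$)
  read 0, top X: go to q1, push ε → (q1, 1, WW$)
  ε-move, top W: go to q3, push XW → (q3, 1, XWW$)
  read 1, top X: go to q2, push ε → (q2, ε, WW$)
All input consumed in state q2 with stack WW$.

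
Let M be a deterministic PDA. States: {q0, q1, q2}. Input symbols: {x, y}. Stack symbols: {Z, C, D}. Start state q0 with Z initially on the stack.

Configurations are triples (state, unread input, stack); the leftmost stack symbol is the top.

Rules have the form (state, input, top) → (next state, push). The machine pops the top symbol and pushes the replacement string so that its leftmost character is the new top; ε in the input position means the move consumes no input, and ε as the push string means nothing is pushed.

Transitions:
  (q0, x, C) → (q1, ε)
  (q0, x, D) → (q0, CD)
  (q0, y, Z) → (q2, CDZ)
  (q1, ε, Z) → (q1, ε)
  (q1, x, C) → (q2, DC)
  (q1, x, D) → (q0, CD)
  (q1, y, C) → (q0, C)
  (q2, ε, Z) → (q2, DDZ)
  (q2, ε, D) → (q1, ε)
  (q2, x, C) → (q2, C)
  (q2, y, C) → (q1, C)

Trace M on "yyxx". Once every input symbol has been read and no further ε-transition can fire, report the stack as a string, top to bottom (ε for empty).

CDZ

(q0, yyxx, Z) ⊢ (q2, yxx, CDZ) ⊢ (q1, xx, CDZ) ⊢ (q2, x, DCDZ) ⊢ (q1, x, CDZ) ⊢ (q2, ε, DCDZ) ⊢ (q1, ε, CDZ)
All input consumed in state q1 with stack CDZ.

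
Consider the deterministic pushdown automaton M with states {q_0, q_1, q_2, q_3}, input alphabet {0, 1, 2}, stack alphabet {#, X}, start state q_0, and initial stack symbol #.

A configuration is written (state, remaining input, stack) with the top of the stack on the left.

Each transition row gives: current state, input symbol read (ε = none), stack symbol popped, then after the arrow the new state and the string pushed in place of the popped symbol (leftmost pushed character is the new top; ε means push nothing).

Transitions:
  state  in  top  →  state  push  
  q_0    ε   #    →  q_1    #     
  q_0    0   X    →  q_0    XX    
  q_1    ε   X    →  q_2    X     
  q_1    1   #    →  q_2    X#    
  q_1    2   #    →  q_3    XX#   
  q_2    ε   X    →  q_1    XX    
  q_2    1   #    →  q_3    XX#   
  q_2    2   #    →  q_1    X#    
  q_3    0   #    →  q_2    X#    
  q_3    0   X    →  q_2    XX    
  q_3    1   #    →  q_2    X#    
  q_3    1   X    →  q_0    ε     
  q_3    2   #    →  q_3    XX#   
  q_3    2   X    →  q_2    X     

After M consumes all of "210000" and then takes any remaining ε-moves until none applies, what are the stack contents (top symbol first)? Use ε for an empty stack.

(q_0, 210000, #)
  ε-move, top #: go to q_1, push # → (q_1, 210000, #)
  read 2, top #: go to q_3, push XX# → (q_3, 10000, XX#)
  read 1, top X: go to q_0, push ε → (q_0, 0000, X#)
  read 0, top X: go to q_0, push XX → (q_0, 000, XX#)
  read 0, top X: go to q_0, push XX → (q_0, 00, XXX#)
  read 0, top X: go to q_0, push XX → (q_0, 0, XXXX#)
  read 0, top X: go to q_0, push XX → (q_0, ε, XXXXX#)
All input consumed in state q_0 with stack XXXXX#.

XXXXX#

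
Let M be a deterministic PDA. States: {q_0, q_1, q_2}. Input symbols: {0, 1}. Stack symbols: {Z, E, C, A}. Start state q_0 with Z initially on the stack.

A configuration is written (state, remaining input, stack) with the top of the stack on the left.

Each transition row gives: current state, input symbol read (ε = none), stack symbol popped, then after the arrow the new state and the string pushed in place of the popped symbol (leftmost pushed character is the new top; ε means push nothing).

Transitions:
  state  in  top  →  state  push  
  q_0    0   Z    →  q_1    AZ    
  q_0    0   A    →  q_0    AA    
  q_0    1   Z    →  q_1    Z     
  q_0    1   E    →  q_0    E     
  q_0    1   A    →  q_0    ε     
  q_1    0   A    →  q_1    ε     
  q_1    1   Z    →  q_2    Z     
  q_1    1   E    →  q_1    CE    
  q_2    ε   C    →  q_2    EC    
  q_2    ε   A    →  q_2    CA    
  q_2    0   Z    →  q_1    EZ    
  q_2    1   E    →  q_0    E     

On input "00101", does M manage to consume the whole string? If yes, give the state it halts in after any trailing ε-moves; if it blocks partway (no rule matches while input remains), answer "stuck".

(q_0, 00101, Z)
  read 0, top Z: go to q_1, push AZ → (q_1, 0101, AZ)
  read 0, top A: go to q_1, push ε → (q_1, 101, Z)
  read 1, top Z: go to q_2, push Z → (q_2, 01, Z)
  read 0, top Z: go to q_1, push EZ → (q_1, 1, EZ)
  read 1, top E: go to q_1, push CE → (q_1, ε, CEZ)
All input consumed; M is in state q_1.

q_1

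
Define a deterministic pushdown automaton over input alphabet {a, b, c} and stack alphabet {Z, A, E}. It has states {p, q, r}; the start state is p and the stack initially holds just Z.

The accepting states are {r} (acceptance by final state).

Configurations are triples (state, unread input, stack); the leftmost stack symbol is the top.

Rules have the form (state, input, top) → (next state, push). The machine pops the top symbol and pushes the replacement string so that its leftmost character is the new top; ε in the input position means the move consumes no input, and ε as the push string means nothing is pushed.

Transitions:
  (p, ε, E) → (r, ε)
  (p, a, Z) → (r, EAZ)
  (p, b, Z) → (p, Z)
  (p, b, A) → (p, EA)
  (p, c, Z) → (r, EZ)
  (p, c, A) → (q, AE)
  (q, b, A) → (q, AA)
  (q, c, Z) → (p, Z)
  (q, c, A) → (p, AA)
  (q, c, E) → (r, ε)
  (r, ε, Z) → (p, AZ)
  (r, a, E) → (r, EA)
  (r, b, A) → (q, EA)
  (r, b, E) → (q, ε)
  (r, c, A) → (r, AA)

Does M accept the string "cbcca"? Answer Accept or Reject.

Accept

(p, cbcca, Z)
  read c, top Z: go to r, push EZ → (r, bcca, EZ)
  read b, top E: go to q, push ε → (q, cca, Z)
  read c, top Z: go to p, push Z → (p, ca, Z)
  read c, top Z: go to r, push EZ → (r, a, EZ)
  read a, top E: go to r, push EA → (r, ε, EAZ)
All input consumed; state r ∈ F.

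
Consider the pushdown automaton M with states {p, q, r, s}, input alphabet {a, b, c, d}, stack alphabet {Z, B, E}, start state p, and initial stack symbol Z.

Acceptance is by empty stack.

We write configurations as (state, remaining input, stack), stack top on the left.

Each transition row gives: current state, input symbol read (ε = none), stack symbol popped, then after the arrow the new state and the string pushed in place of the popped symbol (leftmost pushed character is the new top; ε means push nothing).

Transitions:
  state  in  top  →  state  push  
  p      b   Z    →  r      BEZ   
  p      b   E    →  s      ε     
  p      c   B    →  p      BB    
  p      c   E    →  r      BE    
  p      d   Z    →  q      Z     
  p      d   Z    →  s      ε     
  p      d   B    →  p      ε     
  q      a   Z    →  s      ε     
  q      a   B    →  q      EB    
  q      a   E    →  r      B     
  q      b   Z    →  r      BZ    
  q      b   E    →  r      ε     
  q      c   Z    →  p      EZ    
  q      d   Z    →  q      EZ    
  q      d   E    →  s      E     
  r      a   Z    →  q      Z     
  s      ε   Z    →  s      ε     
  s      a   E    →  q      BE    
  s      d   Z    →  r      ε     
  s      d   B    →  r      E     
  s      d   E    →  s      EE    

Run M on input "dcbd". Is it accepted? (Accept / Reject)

Accept

One accepting computation: (p, dcbd, Z) ⊢ (q, cbd, Z) ⊢ (p, bd, EZ) ⊢ (s, d, Z) ⊢ (r, ε, ε)
All input consumed and the stack is empty.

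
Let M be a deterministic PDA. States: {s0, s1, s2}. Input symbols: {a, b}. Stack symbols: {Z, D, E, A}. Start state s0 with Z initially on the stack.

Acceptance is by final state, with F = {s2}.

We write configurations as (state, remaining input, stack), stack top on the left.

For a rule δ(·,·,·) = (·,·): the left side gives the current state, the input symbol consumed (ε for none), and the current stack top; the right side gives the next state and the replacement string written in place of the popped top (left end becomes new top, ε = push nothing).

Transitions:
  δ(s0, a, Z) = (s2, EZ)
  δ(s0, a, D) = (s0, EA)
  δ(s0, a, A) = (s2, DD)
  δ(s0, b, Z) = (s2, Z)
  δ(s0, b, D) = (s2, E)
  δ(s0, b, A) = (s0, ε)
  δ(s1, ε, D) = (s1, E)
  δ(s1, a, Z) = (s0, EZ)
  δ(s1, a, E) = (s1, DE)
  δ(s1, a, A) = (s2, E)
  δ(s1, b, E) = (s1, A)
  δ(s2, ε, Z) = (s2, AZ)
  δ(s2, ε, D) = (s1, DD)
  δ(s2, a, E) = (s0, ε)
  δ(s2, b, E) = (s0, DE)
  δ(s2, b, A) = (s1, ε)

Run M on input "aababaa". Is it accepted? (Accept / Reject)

(s0, aababaa, Z) ⊢ (s2, ababaa, EZ) ⊢ (s0, babaa, Z) ⊢ (s2, abaa, Z) ⊢ (s2, abaa, AZ)
No transition applies at (s2, abaa, AZ); input not fully consumed.

Reject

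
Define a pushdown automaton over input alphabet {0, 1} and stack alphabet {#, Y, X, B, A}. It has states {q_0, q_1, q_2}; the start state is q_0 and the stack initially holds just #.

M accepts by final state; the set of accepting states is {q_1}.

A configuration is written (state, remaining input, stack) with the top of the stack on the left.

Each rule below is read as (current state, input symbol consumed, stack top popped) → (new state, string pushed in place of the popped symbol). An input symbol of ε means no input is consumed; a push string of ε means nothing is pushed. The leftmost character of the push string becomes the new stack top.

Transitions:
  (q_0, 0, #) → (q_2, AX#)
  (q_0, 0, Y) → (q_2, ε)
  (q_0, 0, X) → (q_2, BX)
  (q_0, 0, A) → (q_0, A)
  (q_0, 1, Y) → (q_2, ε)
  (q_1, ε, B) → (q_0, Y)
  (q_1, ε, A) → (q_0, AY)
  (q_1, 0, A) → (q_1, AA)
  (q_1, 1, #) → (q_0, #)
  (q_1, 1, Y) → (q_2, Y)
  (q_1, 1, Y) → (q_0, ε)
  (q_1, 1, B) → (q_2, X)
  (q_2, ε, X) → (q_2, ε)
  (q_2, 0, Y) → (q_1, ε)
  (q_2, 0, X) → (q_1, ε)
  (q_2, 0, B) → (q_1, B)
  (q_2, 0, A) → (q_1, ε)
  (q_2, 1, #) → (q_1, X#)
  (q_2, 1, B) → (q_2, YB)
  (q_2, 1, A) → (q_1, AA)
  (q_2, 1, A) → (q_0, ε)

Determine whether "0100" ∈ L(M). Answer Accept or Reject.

Accept

One accepting computation: (q_0, 0100, #) ⊢ (q_2, 100, AX#) ⊢ (q_1, 00, AAX#) ⊢ (q_1, 0, AAAX#) ⊢ (q_1, ε, AAAAX#)
All input consumed and state q_1 ∈ F.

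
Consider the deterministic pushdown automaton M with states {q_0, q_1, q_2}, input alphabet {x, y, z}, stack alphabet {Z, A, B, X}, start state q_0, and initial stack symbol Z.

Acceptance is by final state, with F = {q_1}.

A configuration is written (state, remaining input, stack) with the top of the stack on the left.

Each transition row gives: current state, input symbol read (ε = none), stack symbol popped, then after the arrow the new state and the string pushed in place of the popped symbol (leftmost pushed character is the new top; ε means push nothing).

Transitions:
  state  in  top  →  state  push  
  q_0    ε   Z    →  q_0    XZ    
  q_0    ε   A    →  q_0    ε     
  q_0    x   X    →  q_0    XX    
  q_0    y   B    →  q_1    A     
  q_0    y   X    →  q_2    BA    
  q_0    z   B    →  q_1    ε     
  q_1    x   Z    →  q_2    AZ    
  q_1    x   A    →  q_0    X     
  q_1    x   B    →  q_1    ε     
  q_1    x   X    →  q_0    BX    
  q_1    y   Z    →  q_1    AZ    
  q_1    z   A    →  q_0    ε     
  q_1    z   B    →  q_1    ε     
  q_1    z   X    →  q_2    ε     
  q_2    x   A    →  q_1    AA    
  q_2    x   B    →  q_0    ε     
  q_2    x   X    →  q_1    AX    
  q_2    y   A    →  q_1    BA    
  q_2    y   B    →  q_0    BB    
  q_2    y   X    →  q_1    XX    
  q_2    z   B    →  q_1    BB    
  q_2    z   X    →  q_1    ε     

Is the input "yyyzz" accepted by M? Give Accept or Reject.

(q_0, yyyzz, Z) ⊢ (q_0, yyyzz, XZ) ⊢ (q_2, yyzz, BAZ) ⊢ (q_0, yzz, BBAZ) ⊢ (q_1, zz, ABAZ) ⊢ (q_0, z, BAZ) ⊢ (q_1, ε, AZ)
All input consumed; state q_1 ∈ F.

Accept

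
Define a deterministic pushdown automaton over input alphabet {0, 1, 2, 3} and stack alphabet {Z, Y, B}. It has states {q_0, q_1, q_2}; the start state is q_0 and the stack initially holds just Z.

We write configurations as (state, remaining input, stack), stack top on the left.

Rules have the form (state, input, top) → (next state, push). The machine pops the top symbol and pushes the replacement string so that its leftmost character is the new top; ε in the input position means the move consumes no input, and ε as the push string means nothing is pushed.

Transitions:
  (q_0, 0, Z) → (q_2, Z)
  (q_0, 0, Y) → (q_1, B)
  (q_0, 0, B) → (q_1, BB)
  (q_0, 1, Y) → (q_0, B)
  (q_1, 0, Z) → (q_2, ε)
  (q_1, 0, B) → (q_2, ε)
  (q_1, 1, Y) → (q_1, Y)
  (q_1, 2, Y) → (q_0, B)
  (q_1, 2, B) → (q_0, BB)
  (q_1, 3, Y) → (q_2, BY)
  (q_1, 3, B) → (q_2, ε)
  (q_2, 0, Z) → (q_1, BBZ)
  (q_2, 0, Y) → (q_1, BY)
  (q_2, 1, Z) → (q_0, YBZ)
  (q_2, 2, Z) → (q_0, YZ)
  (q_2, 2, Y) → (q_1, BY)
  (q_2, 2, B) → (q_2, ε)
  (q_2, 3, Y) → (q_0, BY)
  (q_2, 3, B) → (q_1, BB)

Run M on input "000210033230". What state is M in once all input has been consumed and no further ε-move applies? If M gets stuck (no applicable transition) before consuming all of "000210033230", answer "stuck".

(q_0, 000210033230, Z) ⊢ (q_2, 00210033230, Z) ⊢ (q_1, 0210033230, BBZ) ⊢ (q_2, 210033230, BZ) ⊢ (q_2, 10033230, Z) ⊢ (q_0, 0033230, YBZ) ⊢ (q_1, 033230, BBZ) ⊢ (q_2, 33230, BZ) ⊢ (q_1, 3230, BBZ) ⊢ (q_2, 230, BZ) ⊢ (q_2, 30, Z)
No transition for (q_2, 3, top Z); M blocks with input 30 remaining.

stuck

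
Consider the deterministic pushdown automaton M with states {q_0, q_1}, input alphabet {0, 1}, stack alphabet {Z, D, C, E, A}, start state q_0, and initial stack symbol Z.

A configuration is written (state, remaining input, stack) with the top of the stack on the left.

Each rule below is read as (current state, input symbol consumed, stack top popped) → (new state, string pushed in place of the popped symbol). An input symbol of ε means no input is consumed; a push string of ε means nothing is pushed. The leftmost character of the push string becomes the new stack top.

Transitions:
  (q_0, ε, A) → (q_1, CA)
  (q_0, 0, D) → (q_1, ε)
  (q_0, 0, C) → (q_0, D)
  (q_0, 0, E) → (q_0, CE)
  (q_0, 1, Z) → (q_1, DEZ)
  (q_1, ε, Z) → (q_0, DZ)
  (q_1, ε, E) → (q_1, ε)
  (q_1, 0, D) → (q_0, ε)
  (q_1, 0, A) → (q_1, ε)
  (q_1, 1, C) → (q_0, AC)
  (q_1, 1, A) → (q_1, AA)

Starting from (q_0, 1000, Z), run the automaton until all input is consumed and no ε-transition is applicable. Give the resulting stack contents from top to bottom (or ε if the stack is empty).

DEZ

(q_0, 1000, Z)
  read 1, top Z: go to q_1, push DEZ → (q_1, 000, DEZ)
  read 0, top D: go to q_0, push ε → (q_0, 00, EZ)
  read 0, top E: go to q_0, push CE → (q_0, 0, CEZ)
  read 0, top C: go to q_0, push D → (q_0, ε, DEZ)
All input consumed in state q_0 with stack DEZ.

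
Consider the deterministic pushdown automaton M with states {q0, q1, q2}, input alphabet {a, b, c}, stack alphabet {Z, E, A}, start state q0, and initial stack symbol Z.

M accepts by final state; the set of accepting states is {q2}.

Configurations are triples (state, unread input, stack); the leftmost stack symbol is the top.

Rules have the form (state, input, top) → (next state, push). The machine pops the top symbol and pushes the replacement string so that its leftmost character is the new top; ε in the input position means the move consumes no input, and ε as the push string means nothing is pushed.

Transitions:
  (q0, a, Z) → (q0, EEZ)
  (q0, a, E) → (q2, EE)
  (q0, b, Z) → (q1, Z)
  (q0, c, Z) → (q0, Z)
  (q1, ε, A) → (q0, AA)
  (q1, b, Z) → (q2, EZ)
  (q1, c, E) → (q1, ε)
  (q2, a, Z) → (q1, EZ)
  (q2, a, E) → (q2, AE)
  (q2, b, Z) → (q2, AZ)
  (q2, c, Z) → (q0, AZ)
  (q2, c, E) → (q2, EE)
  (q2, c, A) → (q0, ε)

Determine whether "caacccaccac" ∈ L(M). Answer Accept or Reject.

Reject

(q0, caacccaccac, Z)
  read c, top Z: go to q0, push Z → (q0, aacccaccac, Z)
  read a, top Z: go to q0, push EEZ → (q0, acccaccac, EEZ)
  read a, top E: go to q2, push EE → (q2, cccaccac, EEEZ)
  read c, top E: go to q2, push EE → (q2, ccaccac, EEEEZ)
  read c, top E: go to q2, push EE → (q2, caccac, EEEEEZ)
  read c, top E: go to q2, push EE → (q2, accac, EEEEEEZ)
  read a, top E: go to q2, push AE → (q2, ccac, AEEEEEEZ)
  read c, top A: go to q0, push ε → (q0, cac, EEEEEEZ)
No transition applies at (q0, cac, EEEEEEZ); input not fully consumed.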